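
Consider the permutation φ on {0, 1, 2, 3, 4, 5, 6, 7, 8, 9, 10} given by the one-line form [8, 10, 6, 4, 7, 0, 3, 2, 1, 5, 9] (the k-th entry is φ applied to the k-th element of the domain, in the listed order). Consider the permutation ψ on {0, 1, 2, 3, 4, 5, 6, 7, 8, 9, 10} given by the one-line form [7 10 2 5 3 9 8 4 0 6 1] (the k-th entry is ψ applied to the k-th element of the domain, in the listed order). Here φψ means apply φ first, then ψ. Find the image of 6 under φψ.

5

First apply φ: φ(6) = 3, then ψ(3) = 5. Thus (φψ)(6) = 5.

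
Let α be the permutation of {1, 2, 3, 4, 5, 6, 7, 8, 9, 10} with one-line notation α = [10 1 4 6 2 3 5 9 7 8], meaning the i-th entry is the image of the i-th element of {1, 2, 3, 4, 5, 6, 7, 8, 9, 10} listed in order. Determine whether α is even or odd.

even

In disjoint-cycle form the cycle lengths are 7, 3.
A cycle is odd iff its length is even; α has 0 even-length cycles, so sgn(α) = (−1)^0 and α is even.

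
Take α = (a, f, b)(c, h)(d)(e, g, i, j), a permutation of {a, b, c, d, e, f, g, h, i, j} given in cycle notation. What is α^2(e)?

e lies in the 4-cycle (e, g, i, j).
Stepping 2 places around the cycle: e → g → i.

i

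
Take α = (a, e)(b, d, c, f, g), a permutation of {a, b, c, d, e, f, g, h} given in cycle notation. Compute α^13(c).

c lies in the 5-cycle (b, d, c, f, g).
Powers repeat with period 5 on this cycle, and 13 mod 5 = 3, so α^13(c) = α^3(c).
Advancing 3 steps from c: c → f → g → b.

b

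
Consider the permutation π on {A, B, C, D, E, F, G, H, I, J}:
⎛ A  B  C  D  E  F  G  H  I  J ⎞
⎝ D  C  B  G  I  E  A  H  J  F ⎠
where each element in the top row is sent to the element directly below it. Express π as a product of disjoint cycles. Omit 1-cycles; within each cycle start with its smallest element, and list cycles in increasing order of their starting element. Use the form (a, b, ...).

(A, D, G)(B, C)(E, I, J, F)

Start at A and follow images: A → D → G → A, giving the cycle (A, D, G).
Continuing from each remaining unvisited element yields (A, D, G)(B, C)(E, I, J, F).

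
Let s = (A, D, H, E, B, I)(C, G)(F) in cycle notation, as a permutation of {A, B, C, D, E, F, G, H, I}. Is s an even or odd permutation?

The cycle lengths are 6, 2, 1.
A cycle of length ℓ contributes ℓ−1 transpositions, so s is a product of 5 + 1 = 6 transpositions — even.

even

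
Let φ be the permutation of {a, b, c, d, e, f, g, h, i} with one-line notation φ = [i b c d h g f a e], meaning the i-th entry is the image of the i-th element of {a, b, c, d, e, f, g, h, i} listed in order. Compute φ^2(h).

Tracing h → a → … returns to h after 4 steps, so h lies in a 4-cycle (a i e h).
Advancing 2 steps from h: h → a → i.

i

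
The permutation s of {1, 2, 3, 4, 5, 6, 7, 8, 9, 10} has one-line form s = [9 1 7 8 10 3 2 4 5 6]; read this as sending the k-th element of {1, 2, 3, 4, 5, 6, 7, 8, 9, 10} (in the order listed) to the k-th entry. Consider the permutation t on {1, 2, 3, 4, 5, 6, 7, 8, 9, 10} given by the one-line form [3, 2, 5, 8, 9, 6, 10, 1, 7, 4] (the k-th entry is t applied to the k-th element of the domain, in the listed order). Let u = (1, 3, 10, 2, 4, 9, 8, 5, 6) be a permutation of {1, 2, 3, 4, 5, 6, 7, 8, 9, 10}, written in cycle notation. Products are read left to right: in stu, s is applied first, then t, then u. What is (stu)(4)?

3

Chase 4: s(4) = 8; t(8) = 1; u(1) = 3. Hence (stu)(4) = 3.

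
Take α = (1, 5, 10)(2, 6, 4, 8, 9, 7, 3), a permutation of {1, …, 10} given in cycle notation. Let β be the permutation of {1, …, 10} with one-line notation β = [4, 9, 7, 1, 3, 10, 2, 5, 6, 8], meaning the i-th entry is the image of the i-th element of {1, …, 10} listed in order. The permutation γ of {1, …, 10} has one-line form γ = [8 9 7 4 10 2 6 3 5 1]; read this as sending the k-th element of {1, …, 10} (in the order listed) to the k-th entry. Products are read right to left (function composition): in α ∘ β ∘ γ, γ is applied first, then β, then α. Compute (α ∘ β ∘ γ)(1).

10

Chase 1: γ(1) = 8; β(8) = 5; α(5) = 10. Hence (α ∘ β ∘ γ)(1) = 10.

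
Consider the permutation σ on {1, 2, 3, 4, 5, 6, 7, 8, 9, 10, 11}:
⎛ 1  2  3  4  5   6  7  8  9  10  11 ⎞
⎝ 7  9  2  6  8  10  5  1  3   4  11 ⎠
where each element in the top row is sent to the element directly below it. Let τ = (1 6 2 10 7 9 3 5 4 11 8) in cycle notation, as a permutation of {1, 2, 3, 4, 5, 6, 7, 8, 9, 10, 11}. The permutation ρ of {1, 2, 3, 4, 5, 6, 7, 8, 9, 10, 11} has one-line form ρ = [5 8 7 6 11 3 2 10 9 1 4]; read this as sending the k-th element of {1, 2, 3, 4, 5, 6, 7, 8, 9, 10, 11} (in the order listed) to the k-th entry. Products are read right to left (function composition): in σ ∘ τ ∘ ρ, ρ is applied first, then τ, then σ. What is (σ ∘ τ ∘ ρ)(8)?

Chase 8: ρ(8) = 10; τ(10) = 7; σ(7) = 5. Hence (σ ∘ τ ∘ ρ)(8) = 5.

5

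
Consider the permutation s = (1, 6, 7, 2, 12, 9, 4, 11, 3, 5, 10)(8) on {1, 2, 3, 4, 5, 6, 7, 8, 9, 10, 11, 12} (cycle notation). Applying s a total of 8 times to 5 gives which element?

4

5 lies in the 11-cycle (1, 6, 7, 2, 12, 9, 4, 11, 3, 5, 10).
Advancing 8 steps from 5: 5 → 10 → 1 → 6 → 7 → 2 → 12 → 9 → 4.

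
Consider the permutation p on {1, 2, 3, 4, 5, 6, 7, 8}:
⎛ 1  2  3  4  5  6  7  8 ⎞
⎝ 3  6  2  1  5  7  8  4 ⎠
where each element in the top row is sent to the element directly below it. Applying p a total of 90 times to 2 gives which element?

3

Tracing 2 → 6 → … returns to 2 after 7 steps, so 2 lies in a 7-cycle (1, 3, 2, 6, 7, 8, 4).
On a 7-cycle, p^7 is the identity, so p^90 = p^6 there (90 ≡ 6 mod 7).
Advancing 6 steps from 2: 2 → 6 → 7 → 8 → 4 → 1 → 3.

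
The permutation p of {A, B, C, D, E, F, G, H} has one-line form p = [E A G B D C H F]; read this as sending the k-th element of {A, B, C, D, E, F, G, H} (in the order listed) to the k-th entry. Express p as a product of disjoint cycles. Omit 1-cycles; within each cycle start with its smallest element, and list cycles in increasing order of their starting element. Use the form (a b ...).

(A E D B)(C G H F)

Start at A and follow images: A → E → D → B → A, giving the cycle (A E D B).
Continuing from each remaining unvisited element yields (A E D B)(C G H F).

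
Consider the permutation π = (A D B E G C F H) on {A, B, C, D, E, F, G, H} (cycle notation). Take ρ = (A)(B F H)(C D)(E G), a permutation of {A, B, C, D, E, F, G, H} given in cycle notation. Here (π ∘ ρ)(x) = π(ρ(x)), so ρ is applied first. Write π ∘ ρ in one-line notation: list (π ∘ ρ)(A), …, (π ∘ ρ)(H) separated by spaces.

Chase each element through ρ then π: A → A → D; B → F → H; C → D → B; D → C → F; E → G → C; F → H → A; G → E → G; H → B → E.
So π ∘ ρ in one-line form is D H B F C A G E.

D H B F C A G E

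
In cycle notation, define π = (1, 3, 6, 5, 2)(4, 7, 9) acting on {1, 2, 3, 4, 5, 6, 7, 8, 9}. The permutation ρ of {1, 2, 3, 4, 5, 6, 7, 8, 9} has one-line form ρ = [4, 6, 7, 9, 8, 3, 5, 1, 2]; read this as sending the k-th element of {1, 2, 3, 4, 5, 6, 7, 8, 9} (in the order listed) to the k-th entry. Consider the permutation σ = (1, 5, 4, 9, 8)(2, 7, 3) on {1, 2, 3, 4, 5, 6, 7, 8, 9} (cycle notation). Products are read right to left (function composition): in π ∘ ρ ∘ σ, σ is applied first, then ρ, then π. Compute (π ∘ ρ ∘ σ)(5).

4

Chase 5: σ(5) = 4; ρ(4) = 9; π(9) = 4. Hence (π ∘ ρ ∘ σ)(5) = 4.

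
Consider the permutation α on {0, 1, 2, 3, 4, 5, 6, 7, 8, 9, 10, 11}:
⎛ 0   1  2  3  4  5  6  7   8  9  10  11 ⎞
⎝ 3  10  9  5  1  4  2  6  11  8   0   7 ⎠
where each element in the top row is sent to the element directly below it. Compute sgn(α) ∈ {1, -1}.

1

In disjoint-cycle form the cycle lengths are 6, 6.
A cycle of length ℓ contributes ℓ−1 transpositions, so α is a product of 5 + 5 = 10 transpositions — even.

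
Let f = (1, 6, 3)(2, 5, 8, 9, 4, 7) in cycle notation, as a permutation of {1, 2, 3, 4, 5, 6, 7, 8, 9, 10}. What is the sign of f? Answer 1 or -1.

The cycle lengths are 6, 3, 1.
A cycle is odd iff its length is even; f has 1 even-length cycle, so sgn(f) = (−1)^1 and f is odd.

-1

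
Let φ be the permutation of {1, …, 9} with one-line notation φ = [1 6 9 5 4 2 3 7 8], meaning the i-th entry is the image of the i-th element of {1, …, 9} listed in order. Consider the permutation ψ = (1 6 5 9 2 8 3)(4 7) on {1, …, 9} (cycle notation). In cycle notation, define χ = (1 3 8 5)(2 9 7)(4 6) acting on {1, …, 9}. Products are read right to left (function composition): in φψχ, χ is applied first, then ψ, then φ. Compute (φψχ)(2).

Chase 2: χ(2) = 9; ψ(9) = 2; φ(2) = 6. Hence (φψχ)(2) = 6.

6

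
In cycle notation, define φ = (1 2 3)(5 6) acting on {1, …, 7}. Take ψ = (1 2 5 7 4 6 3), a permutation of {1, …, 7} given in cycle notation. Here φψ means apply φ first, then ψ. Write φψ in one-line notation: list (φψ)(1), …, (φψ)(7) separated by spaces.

5 1 2 6 3 7 4

(φψ)(x) = ψ(φ(x)). Computing each image: ψ(φ(1)) = ψ(2) = 5, ψ(φ(2)) = ψ(3) = 1, ψ(φ(3)) = ψ(1) = 2, ψ(φ(4)) = ψ(4) = 6, ψ(φ(5)) = ψ(6) = 3, ψ(φ(6)) = ψ(5) = 7, ψ(φ(7)) = ψ(7) = 4.
Hence φψ = [5 1 2 6 3 7 4].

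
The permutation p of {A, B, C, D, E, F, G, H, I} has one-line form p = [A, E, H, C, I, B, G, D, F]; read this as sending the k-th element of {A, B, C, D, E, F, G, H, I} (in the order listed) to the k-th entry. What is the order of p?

Decomposing into disjoint cycles gives cycle lengths 4, 3, 1, 1.
The order is lcm(4, 3) = 12.

12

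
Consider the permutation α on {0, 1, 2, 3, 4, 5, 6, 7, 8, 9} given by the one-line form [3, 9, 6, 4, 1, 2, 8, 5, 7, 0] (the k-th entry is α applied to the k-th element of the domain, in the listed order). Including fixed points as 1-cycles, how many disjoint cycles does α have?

The cycle decomposition is (0, 3, 4, 1, 9)(2, 6, 8, 7, 5), which has 2 cycles (counting 1-cycles).

2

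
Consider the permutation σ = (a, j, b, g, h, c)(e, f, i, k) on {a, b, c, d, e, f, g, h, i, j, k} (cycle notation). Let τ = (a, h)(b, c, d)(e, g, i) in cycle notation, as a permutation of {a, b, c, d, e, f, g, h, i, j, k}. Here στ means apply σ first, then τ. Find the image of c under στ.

(στ)(c) = τ(σ(c)). σ(c) = a, then τ(a) = h. So (στ)(c) = h.

h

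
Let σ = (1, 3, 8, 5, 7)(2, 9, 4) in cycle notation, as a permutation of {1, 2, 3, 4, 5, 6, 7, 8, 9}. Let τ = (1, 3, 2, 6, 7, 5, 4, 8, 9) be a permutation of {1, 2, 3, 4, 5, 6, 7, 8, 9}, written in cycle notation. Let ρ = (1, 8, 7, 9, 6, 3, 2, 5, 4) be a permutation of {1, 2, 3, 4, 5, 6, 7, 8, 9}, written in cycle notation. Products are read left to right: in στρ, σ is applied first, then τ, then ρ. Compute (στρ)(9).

7

(στρ)(9) = ρ(τ(σ(9))). σ(9) = 4, then τ(4) = 8, then ρ(8) = 7, so the result is 7.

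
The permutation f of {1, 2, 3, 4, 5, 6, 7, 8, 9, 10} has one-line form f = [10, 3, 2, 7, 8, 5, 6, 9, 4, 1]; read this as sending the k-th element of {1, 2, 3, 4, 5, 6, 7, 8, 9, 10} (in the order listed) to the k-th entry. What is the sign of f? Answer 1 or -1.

In disjoint-cycle form the cycle lengths are 6, 2, 2.
A cycle is odd iff its length is even; f has 3 even-length cycles, so sgn(f) = (−1)^3 and f is odd.

-1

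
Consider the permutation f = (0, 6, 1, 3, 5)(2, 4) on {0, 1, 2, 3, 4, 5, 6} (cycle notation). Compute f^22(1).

5

1 lies in the 5-cycle (0, 6, 1, 3, 5).
Powers repeat with period 5 on this cycle, and 22 mod 5 = 2, so f^22(1) = f^2(1).
Advancing 2 steps from 1: 1 → 3 → 5.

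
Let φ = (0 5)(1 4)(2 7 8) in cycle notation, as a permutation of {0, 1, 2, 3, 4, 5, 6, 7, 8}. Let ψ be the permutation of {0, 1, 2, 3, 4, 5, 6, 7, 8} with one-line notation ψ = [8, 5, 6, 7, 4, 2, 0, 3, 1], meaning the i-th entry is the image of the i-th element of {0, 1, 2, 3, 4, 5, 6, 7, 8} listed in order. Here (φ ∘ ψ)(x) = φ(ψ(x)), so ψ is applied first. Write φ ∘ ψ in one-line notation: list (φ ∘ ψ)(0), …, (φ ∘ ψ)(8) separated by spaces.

2 0 6 8 1 7 5 3 4

Chase each element through ψ then φ: 0 → 8 → 2; 1 → 5 → 0; 2 → 6 → 6; 3 → 7 → 8; 4 → 4 → 1; 5 → 2 → 7; 6 → 0 → 5; 7 → 3 → 3; 8 → 1 → 4.
Collecting the images, φ ∘ ψ = [2 0 6 8 1 7 5 3 4].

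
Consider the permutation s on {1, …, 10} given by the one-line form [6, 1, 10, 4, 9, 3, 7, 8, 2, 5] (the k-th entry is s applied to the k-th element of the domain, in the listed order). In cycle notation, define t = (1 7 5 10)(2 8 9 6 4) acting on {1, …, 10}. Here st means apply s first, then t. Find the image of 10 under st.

First apply s: s(10) = 5, then t(5) = 10. Thus (st)(10) = 10.

10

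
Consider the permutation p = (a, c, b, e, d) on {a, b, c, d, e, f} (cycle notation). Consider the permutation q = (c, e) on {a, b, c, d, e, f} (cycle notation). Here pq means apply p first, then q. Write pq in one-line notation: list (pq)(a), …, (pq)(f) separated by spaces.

e c b a d f

(pq)(x) = q(p(x)). Computing each image: q(p(a)) = q(c) = e, q(p(b)) = q(e) = c, q(p(c)) = q(b) = b, q(p(d)) = q(a) = a, q(p(e)) = q(d) = d, q(p(f)) = q(f) = f.
Hence pq = [e c b a d f].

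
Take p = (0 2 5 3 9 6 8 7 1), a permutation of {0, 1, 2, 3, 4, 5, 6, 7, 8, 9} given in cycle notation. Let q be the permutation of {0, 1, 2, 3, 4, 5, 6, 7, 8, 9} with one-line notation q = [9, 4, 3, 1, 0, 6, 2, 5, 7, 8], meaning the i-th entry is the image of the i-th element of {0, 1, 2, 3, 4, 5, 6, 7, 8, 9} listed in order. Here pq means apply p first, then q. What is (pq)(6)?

7

p(6) = 8, then q(8) = 7; composing gives (pq)(6) = 7.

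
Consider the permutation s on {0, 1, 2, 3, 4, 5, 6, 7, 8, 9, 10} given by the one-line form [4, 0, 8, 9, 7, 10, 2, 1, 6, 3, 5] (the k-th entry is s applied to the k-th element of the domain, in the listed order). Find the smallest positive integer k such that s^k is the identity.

Decomposing into disjoint cycles gives cycle lengths 4, 3, 2, 2.
The order of s is the least common multiple of its cycle lengths: lcm(4, 3, 2, 2) = 12.

12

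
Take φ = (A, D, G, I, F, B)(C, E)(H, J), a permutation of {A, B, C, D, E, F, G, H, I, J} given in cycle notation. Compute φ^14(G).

G lies in the 6-cycle (A, D, G, I, F, B).
Powers repeat with period 6 on this cycle, and 14 mod 6 = 2, so φ^14(G) = φ^2(G).
Stepping 2 places around the cycle: G → I → F.

F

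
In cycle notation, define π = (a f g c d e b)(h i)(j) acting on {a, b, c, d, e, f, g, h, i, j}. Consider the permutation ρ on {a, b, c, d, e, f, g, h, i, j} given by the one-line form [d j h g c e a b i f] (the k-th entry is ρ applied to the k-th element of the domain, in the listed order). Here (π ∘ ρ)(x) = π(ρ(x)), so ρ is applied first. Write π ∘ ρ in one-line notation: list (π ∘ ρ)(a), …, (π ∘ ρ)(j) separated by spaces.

For each element, apply ρ then π: a → d → e; b → j → j; c → h → i; d → g → c; e → c → d; f → e → b; g → a → f; h → b → a; i → i → h; j → f → g.
So π ∘ ρ in one-line form is e j i c d b f a h g.

e j i c d b f a h g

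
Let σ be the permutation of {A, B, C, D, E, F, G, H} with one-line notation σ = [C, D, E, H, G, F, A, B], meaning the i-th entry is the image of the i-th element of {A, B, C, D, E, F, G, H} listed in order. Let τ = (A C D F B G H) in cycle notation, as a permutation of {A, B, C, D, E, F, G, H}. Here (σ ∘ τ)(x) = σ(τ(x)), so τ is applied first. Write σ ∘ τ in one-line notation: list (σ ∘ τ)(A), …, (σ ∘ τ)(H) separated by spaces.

Chase each element through τ then σ: A → C → E; B → G → A; C → D → H; D → F → F; E → E → G; F → B → D; G → H → B; H → A → C.
Collecting the images, σ ∘ τ = [E A H F G D B C].

E A H F G D B C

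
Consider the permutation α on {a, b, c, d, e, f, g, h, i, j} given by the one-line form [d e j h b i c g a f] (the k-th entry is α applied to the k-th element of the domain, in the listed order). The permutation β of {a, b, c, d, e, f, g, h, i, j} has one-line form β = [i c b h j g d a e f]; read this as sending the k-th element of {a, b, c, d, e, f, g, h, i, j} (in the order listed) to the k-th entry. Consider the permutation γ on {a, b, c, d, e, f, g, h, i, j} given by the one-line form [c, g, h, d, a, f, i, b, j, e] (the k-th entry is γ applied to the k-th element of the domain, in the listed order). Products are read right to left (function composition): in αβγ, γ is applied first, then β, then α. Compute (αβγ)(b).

h

Apply the permutations in order: γ(b) = g, then β(g) = d, then α(d) = h. So (αβγ)(b) = h.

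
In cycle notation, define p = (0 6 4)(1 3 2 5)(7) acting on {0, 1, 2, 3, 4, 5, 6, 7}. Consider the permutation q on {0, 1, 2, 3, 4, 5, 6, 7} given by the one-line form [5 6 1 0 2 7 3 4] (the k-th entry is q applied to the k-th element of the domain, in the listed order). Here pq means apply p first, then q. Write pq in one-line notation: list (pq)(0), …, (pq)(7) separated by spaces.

3 0 7 1 5 6 2 4

(pq)(x) = q(p(x)). Computing each image: q(p(0)) = q(6) = 3, q(p(1)) = q(3) = 0, q(p(2)) = q(5) = 7, q(p(3)) = q(2) = 1, q(p(4)) = q(0) = 5, q(p(5)) = q(1) = 6, q(p(6)) = q(4) = 2, q(p(7)) = q(7) = 4.
Hence pq = [3 0 7 1 5 6 2 4].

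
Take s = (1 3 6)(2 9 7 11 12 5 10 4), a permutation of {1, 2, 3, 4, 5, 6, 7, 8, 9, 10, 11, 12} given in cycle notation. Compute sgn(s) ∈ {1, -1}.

The cycle lengths are 8, 3, 1.
A cycle is odd iff its length is even; s has 1 even-length cycle, so sgn(s) = (−1)^1 and s is odd.

-1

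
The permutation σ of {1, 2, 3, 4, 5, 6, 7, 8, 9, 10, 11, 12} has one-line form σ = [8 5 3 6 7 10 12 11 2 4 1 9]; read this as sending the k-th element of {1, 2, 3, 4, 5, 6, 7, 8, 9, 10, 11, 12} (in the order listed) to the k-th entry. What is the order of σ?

The disjoint-cycle form of σ has cycle lengths 5, 3, 3, 1.
Since disjoint cycles commute, ord(σ) = lcm(5, 3, 3) = 15.

15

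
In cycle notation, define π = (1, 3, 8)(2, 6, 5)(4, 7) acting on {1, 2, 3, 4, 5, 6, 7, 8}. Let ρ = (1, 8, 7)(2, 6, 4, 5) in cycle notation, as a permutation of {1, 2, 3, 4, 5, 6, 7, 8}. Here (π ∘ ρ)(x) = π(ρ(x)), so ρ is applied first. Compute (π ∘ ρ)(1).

First apply ρ: ρ(1) = 8, then π(8) = 1. Thus (π ∘ ρ)(1) = 1.

1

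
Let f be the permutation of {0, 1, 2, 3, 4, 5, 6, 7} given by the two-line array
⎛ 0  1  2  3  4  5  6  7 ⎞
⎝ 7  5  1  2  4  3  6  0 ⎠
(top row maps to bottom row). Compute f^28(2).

Tracing 2 → 1 → … returns to 2 after 4 steps, so 2 lies in a 4-cycle (1, 5, 3, 2).
On a 4-cycle, f^4 is the identity, so f^28 = f^0 there (28 ≡ 0 mod 4).
So f^28(2) = 2.

2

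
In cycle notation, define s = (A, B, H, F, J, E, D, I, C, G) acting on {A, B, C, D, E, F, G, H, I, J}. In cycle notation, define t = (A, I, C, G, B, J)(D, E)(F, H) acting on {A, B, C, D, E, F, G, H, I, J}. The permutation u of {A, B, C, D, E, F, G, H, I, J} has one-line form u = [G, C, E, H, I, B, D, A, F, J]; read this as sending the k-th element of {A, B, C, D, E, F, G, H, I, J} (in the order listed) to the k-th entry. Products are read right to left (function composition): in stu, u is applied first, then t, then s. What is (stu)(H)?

C

Chase H: u(H) = A; t(A) = I; s(I) = C. Hence (stu)(H) = C.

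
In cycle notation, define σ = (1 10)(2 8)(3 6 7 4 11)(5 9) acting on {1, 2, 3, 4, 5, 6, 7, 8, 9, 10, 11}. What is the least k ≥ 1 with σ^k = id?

The disjoint cycles have lengths 5, 2, 2, 2.
The order of σ is the least common multiple of its cycle lengths: lcm(5, 2, 2, 2) = 10.

10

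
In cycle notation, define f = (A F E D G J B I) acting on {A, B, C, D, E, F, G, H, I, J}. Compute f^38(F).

I

F lies in the 8-cycle (A F E D G J B I).
Since the cycle has length 8, f^38 acts on it the same as f^6 (38 mod 8 = 6).
Stepping 6 places around the cycle: F → E → D → G → J → B → I.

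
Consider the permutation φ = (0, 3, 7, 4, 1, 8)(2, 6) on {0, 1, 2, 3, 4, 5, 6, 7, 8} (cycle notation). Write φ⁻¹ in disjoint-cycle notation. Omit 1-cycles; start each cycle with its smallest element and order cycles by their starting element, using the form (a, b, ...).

(0, 8, 1, 4, 7, 3)(2, 6)

If φ sends a → b within a cycle, φ⁻¹ sends b → a; equivalently, reverse each cycle.
Reversing each cycle of φ and rotating so the smallest element leads gives (0, 8, 1, 4, 7, 3)(2, 6).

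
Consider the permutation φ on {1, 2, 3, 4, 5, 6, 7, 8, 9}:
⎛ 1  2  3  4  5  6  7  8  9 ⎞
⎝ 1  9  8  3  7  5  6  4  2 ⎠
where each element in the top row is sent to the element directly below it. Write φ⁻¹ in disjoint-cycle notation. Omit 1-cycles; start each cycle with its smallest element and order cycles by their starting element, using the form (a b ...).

First write φ in disjoint cycles: (2 9)(3 8 4)(5 7 6).
The inverse reverses every cycle; in canonical form, φ⁻¹ = (2 9)(3 4 8)(5 6 7).

(2 9)(3 4 8)(5 6 7)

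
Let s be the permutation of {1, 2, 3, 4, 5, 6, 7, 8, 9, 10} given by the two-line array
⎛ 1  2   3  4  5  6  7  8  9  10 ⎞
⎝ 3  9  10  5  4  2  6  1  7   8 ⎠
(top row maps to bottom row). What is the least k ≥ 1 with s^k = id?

4

Writing s as disjoint cycles, the cycle lengths are 4, 4, 2.
The order is lcm(4, 4, 2) = 4.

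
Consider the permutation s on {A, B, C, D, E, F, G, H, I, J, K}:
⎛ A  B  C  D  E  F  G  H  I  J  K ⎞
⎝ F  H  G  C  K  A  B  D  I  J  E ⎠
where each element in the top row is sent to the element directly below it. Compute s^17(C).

Tracing C → G → … returns to C after 5 steps, so C lies in a 5-cycle (B, H, D, C, G).
On a 5-cycle, s^5 is the identity, so s^17 = s^2 there (17 ≡ 2 mod 5).
Advancing 2 steps from C: C → G → B.

B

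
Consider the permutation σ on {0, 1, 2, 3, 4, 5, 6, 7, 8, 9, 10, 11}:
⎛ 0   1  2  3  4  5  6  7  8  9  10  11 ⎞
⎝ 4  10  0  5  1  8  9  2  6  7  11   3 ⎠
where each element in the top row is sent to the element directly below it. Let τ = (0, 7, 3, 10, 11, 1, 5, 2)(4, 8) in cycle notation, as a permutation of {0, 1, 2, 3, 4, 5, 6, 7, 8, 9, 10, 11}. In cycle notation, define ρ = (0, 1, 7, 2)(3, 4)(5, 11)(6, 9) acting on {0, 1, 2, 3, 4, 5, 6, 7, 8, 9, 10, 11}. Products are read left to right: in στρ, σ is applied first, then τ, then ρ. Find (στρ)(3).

0

(στρ)(3) = ρ(τ(σ(3))). σ(3) = 5, then τ(5) = 2, then ρ(2) = 0, so the result is 0.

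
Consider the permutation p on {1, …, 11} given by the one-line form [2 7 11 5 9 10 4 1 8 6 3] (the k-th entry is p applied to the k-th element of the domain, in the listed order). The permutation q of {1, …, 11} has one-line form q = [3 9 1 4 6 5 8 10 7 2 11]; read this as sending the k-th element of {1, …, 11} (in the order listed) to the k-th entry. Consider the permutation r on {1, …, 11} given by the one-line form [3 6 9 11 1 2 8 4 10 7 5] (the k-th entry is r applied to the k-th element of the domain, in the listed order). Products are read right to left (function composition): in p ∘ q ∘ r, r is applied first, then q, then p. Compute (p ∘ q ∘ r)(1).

Chase 1: r(1) = 3; q(3) = 1; p(1) = 2. Hence (p ∘ q ∘ r)(1) = 2.

2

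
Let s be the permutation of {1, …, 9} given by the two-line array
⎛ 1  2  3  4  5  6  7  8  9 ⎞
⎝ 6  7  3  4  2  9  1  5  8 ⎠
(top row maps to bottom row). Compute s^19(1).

2

Tracing 1 → 6 → … returns to 1 after 7 steps, so 1 lies in a 7-cycle (1, 6, 9, 8, 5, 2, 7).
Powers repeat with period 7 on this cycle, and 19 mod 7 = 5, so s^19(1) = s^5(1).
Stepping 5 places around the cycle: 1 → 6 → 9 → 8 → 5 → 2.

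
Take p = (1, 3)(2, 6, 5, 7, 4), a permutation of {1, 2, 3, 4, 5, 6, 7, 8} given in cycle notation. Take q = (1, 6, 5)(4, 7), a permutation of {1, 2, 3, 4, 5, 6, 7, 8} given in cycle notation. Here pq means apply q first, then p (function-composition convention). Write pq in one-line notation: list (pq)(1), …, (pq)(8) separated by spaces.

(pq)(x) = p(q(x)). Computing each image: p(q(1)) = p(6) = 5, p(q(2)) = p(2) = 6, p(q(3)) = p(3) = 1, p(q(4)) = p(7) = 4, p(q(5)) = p(1) = 3, p(q(6)) = p(5) = 7, p(q(7)) = p(4) = 2, p(q(8)) = p(8) = 8.
Hence pq = [5 6 1 4 3 7 2 8].

5 6 1 4 3 7 2 8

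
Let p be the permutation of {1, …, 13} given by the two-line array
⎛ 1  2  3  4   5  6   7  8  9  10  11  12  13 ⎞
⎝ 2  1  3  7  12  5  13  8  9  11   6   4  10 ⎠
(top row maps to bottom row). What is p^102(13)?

4

Tracing 13 → 10 → … returns to 13 after 8 steps, so 13 lies in an 8-cycle (4, 7, 13, 10, 11, 6, 5, 12).
Since the cycle has length 8, p^102 acts on it the same as p^6 (102 mod 8 = 6).
Advancing 6 steps from 13: 13 → 10 → 11 → 6 → 5 → 12 → 4.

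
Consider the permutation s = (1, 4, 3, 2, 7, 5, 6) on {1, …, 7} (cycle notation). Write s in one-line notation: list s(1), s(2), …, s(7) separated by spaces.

Each element maps to the next entry in its cycle (wrapping to the front): 1↦4, 2↦7, 3↦2, 4↦3, 5↦6, 6↦1, 7↦5.
So the one-line form is 4 7 2 3 6 1 5.

4 7 2 3 6 1 5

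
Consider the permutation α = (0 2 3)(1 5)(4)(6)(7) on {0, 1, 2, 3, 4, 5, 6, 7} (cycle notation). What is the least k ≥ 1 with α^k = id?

6

The cycle type of α is (3, 2, 1, 1, 1).
The order is lcm(3, 2) = 6.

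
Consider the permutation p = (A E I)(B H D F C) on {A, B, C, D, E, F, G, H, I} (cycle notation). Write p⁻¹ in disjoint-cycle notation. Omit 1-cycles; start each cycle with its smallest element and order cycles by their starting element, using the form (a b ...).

(A I E)(B C F D H)

The inverse reverses each cycle.
Reversing each cycle of p and rotating so the smallest element leads gives (A I E)(B C F D H).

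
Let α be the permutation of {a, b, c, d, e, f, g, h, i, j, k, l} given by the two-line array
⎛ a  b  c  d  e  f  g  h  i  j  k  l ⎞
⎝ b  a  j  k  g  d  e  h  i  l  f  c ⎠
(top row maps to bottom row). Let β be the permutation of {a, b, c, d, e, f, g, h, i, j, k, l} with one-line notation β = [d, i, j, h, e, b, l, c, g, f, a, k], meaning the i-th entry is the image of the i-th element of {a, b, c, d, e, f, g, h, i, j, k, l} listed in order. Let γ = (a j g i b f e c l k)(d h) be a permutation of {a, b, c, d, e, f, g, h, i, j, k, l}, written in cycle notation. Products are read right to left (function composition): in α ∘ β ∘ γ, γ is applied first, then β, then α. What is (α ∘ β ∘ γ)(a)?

(α ∘ β ∘ γ)(a) = α(β(γ(a))). γ(a) = j, then β(j) = f, then α(f) = d, so the result is d.

d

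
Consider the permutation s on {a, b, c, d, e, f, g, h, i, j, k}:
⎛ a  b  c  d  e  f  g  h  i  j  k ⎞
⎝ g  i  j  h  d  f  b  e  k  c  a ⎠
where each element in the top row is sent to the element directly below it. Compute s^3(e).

Tracing e → d → … returns to e after 3 steps, so e lies in a 3-cycle (d h e).
Since the cycle has length 3, s^3 acts on it the same as s^0 (3 mod 3 = 0).
So s^3(e) = e.

e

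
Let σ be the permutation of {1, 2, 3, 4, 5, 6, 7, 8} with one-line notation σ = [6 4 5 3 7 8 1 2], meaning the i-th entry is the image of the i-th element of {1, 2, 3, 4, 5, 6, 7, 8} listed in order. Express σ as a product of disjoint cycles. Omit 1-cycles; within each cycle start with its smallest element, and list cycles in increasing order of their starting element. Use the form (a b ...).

(1 6 8 2 4 3 5 7)

From 1: 1 → 6 → 8 → 2 → 4 → 3 → 5 → 7 → 1, closing the cycle (1 6 8 2 4 3 5 7).
Continuing from each remaining unvisited element yields (1 6 8 2 4 3 5 7).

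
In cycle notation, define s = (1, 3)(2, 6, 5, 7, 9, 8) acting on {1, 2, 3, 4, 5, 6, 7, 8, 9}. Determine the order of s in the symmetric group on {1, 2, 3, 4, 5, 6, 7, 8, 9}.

6

The cycle type of s is (6, 2, 1).
The order of s is the least common multiple of its cycle lengths: lcm(6, 2) = 6.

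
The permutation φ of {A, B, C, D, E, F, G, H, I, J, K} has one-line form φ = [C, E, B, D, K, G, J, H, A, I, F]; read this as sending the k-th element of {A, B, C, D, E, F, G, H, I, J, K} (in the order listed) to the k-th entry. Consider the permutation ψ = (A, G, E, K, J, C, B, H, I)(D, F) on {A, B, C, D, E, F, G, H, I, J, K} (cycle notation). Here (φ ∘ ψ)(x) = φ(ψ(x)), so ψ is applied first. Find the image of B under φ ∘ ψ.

H

ψ(B) = H, then φ(H) = H; composing gives (φ ∘ ψ)(B) = H.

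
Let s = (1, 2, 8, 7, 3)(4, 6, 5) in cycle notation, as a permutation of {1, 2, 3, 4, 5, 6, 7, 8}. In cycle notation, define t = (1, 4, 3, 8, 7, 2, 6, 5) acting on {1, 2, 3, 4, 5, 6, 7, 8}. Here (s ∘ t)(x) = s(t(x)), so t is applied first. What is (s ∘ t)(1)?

6

t(1) = 4, then s(4) = 6; composing gives (s ∘ t)(1) = 6.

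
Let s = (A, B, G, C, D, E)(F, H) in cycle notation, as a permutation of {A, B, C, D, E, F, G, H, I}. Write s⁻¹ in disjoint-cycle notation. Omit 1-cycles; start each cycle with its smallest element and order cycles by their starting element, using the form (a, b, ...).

The inverse reverses each cycle.
After reversing and putting each cycle's least element first, s⁻¹ = (A, E, D, C, G, B)(F, H).

(A, E, D, C, G, B)(F, H)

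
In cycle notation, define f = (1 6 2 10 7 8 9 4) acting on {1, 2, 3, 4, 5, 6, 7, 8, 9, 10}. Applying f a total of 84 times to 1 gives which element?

1 lies in the 8-cycle (1 6 2 10 7 8 9 4).
Since the cycle has length 8, f^84 acts on it the same as f^4 (84 mod 8 = 4).
Stepping 4 places around the cycle: 1 → 6 → 2 → 10 → 7.

7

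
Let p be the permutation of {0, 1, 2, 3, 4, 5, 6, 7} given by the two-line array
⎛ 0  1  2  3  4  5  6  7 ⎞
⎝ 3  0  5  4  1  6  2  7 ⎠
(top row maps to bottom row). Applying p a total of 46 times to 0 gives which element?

Tracing 0 → 3 → … returns to 0 after 4 steps, so 0 lies in a 4-cycle (0 3 4 1).
Since the cycle has length 4, p^46 acts on it the same as p^2 (46 mod 4 = 2).
Stepping 2 places around the cycle: 0 → 3 → 4.

4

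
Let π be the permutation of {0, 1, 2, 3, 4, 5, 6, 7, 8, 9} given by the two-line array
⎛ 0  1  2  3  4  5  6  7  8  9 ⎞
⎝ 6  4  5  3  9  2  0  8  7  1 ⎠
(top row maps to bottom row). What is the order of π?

6

Writing π as disjoint cycles, the cycle lengths are 3, 2, 2, 2, 1.
Since disjoint cycles commute, ord(π) = lcm(3, 2, 2, 2) = 6.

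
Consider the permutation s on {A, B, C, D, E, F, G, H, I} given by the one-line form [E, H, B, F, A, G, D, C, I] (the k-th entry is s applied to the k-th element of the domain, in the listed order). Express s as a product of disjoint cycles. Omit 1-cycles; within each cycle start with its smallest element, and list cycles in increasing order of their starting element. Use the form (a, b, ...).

(A, E)(B, H, C)(D, F, G)

Iterating s from A gives A → E → A; that is the 2-cycle (A, E).
Continuing from each remaining unvisited element yields (A, E)(B, H, C)(D, F, G).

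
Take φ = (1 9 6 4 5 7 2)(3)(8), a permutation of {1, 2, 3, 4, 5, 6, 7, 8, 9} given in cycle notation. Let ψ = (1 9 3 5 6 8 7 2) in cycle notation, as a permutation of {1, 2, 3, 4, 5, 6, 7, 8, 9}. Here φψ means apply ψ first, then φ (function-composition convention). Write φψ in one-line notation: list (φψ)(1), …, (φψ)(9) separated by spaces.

6 9 7 5 4 8 1 2 3

Chase each element through ψ then φ: 1 → 9 → 6; 2 → 1 → 9; 3 → 5 → 7; 4 → 4 → 5; 5 → 6 → 4; 6 → 8 → 8; 7 → 2 → 1; 8 → 7 → 2; 9 → 3 → 3.
Collecting the images, φψ = [6 9 7 5 4 8 1 2 3].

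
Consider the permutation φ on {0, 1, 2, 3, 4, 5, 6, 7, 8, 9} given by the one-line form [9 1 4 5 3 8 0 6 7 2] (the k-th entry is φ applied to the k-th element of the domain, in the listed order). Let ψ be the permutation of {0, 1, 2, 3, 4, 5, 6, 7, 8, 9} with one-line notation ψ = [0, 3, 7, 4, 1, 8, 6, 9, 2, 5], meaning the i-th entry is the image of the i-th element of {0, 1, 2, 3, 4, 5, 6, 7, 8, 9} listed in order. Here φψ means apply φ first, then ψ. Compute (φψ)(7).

First apply φ: φ(7) = 6, then ψ(6) = 6. Thus (φψ)(7) = 6.

6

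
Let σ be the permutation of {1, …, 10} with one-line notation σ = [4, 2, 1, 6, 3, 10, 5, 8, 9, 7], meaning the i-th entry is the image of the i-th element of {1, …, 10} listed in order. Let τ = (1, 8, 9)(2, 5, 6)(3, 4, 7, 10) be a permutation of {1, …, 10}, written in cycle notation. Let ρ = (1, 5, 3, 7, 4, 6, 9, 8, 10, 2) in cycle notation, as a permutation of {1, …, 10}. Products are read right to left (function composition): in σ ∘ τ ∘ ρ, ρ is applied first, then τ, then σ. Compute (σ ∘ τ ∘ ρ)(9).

(σ ∘ τ ∘ ρ)(9) = σ(τ(ρ(9))). ρ(9) = 8, then τ(8) = 9, then σ(9) = 9, so the result is 9.

9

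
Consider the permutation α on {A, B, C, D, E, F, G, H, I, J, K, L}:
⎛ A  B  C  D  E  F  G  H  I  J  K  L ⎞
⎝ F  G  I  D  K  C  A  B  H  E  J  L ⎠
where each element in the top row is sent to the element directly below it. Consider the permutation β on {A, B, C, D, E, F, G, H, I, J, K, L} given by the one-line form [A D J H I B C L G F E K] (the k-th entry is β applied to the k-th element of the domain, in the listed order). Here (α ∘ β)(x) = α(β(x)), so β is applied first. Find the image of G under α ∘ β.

β(G) = C, then α(C) = I; composing gives (α ∘ β)(G) = I.

I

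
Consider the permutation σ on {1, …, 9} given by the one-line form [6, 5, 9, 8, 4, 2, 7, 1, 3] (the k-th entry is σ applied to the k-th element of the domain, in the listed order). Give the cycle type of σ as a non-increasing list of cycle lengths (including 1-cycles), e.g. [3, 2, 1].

The disjoint cycles are (1, 6, 2, 5, 4, 8)(3, 9)(7), with lengths 6, 2, 1 in non-increasing order.

[6, 2, 1]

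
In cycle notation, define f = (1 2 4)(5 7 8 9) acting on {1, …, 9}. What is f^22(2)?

2 lies in the 3-cycle (1 2 4).
Since the cycle has length 3, f^22 acts on it the same as f^1 (22 mod 3 = 1).
Stepping 1 place around the cycle: 2 → 4.

4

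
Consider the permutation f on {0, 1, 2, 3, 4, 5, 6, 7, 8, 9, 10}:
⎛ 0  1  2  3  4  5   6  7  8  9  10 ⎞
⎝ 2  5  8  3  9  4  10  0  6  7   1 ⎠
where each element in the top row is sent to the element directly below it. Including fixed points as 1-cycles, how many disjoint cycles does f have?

2

The cycle decomposition is (0, 2, 8, 6, 10, 1, 5, 4, 9, 7)(3), which has 2 cycles (counting 1-cycles).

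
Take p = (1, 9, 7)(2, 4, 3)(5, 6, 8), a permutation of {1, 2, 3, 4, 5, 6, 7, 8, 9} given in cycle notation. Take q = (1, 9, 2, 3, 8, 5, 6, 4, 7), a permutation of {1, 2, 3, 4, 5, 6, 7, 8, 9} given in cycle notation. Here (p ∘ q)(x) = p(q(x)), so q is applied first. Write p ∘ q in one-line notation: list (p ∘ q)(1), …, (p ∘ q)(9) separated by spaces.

Chase each element through q then p: 1 → 9 → 7; 2 → 3 → 2; 3 → 8 → 5; 4 → 7 → 1; 5 → 6 → 8; 6 → 4 → 3; 7 → 1 → 9; 8 → 5 → 6; 9 → 2 → 4.
So p ∘ q in one-line form is 7 2 5 1 8 3 9 6 4.

7 2 5 1 8 3 9 6 4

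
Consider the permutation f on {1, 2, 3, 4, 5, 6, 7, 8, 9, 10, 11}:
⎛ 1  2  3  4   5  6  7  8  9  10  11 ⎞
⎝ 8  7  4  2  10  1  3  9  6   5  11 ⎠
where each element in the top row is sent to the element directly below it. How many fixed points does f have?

The fixed points (elements with f(x) = x) are {11}, so there is 1.

1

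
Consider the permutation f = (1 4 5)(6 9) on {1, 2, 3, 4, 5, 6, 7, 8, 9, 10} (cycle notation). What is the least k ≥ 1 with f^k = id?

6

The cycle type of f is (3, 2, 1, 1, 1, 1, 1).
The order of f is the least common multiple of its cycle lengths: lcm(3, 2) = 6.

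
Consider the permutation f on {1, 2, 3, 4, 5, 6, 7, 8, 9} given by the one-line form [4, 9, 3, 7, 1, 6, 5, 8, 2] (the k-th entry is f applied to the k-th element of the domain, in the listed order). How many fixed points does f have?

The fixed points (elements with f(x) = x) are {3, 6, 8}, so there are 3.

3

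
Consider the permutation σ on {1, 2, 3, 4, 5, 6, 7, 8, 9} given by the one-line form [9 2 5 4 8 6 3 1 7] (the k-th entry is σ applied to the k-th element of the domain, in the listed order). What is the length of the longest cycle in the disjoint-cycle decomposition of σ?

6

Decomposing into disjoint cycles gives (1 9 7 3 5 8); the longest has length 6.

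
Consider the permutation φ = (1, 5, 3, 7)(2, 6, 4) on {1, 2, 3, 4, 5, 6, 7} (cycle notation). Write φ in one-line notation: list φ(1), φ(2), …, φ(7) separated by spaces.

Reading each image from the cycles: 1↦5, 2↦6, 3↦7, 4↦2, 5↦3, 6↦4, 7↦1.
So the one-line form is 5 6 7 2 3 4 1.

5 6 7 2 3 4 1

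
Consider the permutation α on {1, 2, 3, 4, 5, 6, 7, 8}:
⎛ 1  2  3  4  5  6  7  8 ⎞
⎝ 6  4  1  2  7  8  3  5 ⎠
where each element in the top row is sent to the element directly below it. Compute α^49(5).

7

Tracing 5 → 7 → … returns to 5 after 6 steps, so 5 lies in a 6-cycle (1, 6, 8, 5, 7, 3).
On a 6-cycle, α^6 is the identity, so α^49 = α^1 there (49 ≡ 1 mod 6).
Stepping 1 place around the cycle: 5 → 7.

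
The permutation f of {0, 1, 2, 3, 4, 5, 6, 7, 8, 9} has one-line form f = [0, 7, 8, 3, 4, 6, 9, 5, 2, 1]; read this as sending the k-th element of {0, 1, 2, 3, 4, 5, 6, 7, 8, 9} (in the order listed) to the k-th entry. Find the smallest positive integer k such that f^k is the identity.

Writing f as disjoint cycles, the cycle lengths are 5, 2, 1, 1, 1.
Since disjoint cycles commute, ord(f) = lcm(5, 2) = 10.

10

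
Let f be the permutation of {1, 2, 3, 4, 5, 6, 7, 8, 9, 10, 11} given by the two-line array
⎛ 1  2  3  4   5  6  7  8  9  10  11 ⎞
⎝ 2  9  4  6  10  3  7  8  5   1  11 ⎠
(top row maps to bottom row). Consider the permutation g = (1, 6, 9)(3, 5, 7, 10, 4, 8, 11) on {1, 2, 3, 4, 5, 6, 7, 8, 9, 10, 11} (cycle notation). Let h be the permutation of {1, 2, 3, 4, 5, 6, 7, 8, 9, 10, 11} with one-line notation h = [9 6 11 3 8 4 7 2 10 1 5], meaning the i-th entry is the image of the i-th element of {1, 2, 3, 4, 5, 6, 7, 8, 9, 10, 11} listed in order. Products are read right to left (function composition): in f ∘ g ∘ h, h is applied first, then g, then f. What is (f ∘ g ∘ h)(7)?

1

(f ∘ g ∘ h)(7) = f(g(h(7))). h(7) = 7, then g(7) = 10, then f(10) = 1, so the result is 1.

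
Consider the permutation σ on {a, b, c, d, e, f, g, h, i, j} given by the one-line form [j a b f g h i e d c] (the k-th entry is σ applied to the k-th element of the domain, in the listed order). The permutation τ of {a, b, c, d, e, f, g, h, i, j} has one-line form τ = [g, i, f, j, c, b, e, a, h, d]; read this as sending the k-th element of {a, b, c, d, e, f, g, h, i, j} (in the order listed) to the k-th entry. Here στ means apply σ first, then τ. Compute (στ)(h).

(στ)(h) = τ(σ(h)). σ(h) = e, then τ(e) = c. So (στ)(h) = c.

c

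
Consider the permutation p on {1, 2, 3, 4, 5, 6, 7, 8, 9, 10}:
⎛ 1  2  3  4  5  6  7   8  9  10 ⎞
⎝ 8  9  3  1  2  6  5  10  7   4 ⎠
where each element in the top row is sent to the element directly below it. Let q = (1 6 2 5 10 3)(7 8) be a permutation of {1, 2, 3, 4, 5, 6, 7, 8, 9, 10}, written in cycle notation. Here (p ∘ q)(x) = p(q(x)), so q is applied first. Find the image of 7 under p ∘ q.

q(7) = 8, then p(8) = 10; composing gives (p ∘ q)(7) = 10.

10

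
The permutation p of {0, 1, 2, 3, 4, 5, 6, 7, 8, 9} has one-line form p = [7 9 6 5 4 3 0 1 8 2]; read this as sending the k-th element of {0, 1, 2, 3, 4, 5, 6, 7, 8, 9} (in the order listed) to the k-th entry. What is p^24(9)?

9

Tracing 9 → 2 → … returns to 9 after 6 steps, so 9 lies in a 6-cycle (0 7 1 9 2 6).
On a 6-cycle, p^6 is the identity, so p^24 = p^0 there (24 ≡ 0 mod 6).
So p^24(9) = 9.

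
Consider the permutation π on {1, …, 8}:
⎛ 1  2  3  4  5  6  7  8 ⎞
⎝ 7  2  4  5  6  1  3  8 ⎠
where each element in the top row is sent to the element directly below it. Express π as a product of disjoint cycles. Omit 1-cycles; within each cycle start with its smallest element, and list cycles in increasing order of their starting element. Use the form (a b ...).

Iterating π from 1 gives 1 → 7 → 3 → 4 → 5 → 6 → 1; that is the 6-cycle (1 7 3 4 5 6).
Continuing from each remaining unvisited element yields (1 7 3 4 5 6).

(1 7 3 4 5 6)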